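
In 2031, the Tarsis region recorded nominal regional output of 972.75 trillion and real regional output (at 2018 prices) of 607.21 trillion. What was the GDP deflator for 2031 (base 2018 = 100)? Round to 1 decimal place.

GDP deflator = (Nominal / Real) × 100 = 972.75 / 607.21 × 100 = 160.20.

160.2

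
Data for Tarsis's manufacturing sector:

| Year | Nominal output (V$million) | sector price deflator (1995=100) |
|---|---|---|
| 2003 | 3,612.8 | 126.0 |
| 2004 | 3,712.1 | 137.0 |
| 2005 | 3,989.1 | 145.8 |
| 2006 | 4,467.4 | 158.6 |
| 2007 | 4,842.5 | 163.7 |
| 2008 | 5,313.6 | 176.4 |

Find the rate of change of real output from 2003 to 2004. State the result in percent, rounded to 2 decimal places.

-5.50%

Real output 2003 = 3612.8/1.260 = 2867.30.
Real output 2004 = 3712.1/1.370 = 2709.56.
Change = 2709.56/2867.30 − 1 = -0.0550.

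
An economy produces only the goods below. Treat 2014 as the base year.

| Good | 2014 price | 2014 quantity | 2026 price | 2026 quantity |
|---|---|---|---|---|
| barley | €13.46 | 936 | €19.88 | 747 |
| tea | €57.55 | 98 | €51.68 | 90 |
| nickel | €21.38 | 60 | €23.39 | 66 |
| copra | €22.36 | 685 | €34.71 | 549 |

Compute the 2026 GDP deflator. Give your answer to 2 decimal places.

Nominal GDP 2026 = 19.88·747 + 51.68·90 + 23.39·66 + 34.71·549 = 40101.09.
Real GDP 2026 (at 2014 prices) = 13.46·747 + 57.55·90 + 21.38·66 + 22.36·549 = 28920.84.
Deflator = Nominal/Real × 100 = 40101.09/28920.84 × 100 = 138.658.

138.66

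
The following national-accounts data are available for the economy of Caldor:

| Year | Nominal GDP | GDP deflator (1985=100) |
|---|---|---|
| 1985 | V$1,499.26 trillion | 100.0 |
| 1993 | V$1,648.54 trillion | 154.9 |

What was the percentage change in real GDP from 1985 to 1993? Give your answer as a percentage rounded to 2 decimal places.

Deflate each year: 1985 → 1499.26/1.000 = 1499.26; 1993 → 1648.54/1.549 = 1064.26.
So real GDP changed by 1064.26/1499.26 − 1 = -0.2901, i.e. -29.01%.

-29.01%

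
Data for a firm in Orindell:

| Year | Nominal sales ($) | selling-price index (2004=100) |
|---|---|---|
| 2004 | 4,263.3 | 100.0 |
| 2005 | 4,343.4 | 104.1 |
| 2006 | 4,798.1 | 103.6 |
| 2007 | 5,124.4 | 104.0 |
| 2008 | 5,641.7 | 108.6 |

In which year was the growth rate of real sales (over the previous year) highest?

2006

2005: real = 4343.4/1.041 = 4172.33; growth vs 2004 (4263.30) = -2.13%.
2006: real = 4798.1/1.036 = 4631.37; growth vs 2005 (4172.33) = 11.00%.
2007: real = 5124.4/1.040 = 4927.31; growth vs 2006 (4631.37) = 6.39%.
2008: real = 5641.7/1.086 = 5194.94; growth vs 2007 (4927.31) = 5.43%.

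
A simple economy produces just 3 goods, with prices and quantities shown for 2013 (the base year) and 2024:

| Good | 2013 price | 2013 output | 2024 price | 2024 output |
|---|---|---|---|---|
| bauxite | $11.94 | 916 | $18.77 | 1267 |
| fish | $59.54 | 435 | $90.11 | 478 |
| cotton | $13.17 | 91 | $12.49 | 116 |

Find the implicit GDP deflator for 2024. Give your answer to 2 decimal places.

Nominal GDP 2024 = 18.77·1267 + 90.11·478 + 12.49·116 = 68303.01.
Real GDP 2024 (at 2013 prices) = 11.94·1267 + 59.54·478 + 13.17·116 = 45115.82.
Deflator = Nominal/Real × 100 = 68303.01/45115.82 × 100 = 151.395.

151.39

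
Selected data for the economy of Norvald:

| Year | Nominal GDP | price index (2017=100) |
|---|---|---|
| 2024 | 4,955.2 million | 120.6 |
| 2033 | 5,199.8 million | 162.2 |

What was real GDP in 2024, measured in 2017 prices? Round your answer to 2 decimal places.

Real GDP = Nominal / (price index/100) = 4955.2 / 1.206 = 4108.79.

4,108.79 million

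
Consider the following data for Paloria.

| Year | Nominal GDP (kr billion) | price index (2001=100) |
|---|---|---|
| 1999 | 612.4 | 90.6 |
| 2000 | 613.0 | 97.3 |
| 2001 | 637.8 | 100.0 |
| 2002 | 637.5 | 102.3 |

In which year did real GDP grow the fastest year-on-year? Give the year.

2000: real = 613.0/0.973 = 630.01; growth vs 1999 (675.94) = -6.79%.
2001: real = 637.8/1.000 = 637.80; growth vs 2000 (630.01) = 1.24%.
2002: real = 637.5/1.023 = 623.17; growth vs 2001 (637.80) = -2.29%.

2001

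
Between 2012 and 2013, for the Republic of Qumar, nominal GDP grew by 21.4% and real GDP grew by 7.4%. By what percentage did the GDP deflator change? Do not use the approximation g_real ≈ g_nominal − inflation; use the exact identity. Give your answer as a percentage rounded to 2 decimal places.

13.04%

(1 + g_nom) = (1 + g_real)(1 + π), so π = 1.2140 / 1.0740 − 1 = 0.13035.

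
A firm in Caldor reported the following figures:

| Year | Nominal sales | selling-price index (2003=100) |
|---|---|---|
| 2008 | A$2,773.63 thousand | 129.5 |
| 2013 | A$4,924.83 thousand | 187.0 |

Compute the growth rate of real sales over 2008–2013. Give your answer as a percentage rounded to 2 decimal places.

Deflate each year: 2008 → 2773.63/1.295 = 2141.80; 2013 → 4924.83/1.870 = 2633.60.
So real sales changed by 2633.60/2141.80 − 1 = 0.2296, i.e. 22.96%.

22.96%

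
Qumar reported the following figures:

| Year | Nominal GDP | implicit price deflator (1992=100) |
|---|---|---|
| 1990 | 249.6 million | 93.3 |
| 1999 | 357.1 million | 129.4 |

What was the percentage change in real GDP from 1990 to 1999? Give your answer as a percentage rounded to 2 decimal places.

3.16%

Deflate each year: 1990 → 249.6/0.933 = 267.52; 1999 → 357.1/1.294 = 275.97.
So real GDP changed by 275.97/267.52 − 1 = 0.0316, i.e. 3.16%.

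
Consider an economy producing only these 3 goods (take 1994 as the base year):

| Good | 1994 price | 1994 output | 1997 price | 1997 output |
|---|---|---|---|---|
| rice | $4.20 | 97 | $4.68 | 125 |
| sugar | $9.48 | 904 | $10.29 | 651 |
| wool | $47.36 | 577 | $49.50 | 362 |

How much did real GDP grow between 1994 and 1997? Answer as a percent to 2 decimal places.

-34.33%

Real GDP 1994 = Nominal GDP 1994 = 4.20·97 + 9.48·904 + 47.36·577 = 36304.04.
Real GDP 1997 (at 1994 prices) = 4.20·125 + 9.48·651 + 47.36·362 = 23840.80.
Real growth = 23840.80/36304.04 − 1 = -0.3433.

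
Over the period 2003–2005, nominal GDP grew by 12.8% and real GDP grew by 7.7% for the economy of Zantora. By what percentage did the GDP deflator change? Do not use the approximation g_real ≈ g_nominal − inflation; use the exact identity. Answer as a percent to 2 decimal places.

4.74%

(1 + g_nom) = (1 + g_real)(1 + π), so π = 1.1280 / 1.0770 − 1 = 0.04735.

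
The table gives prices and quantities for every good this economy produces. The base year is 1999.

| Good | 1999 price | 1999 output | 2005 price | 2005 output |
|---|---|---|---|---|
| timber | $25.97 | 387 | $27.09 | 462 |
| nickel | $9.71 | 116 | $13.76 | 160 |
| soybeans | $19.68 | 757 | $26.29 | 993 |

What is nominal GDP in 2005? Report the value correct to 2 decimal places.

$40823.15

Nominal GDP 2005 = Σ (p_2005 × q_2005) = 27.09·462 + 13.76·160 + 26.29·993 = 40823.15.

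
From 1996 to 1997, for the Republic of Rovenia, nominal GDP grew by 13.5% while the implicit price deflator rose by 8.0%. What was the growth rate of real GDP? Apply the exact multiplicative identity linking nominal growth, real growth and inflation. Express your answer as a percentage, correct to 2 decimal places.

5.09%

(1 + g_nom) = (1 + g_real)(1 + π), so g_real = 1.1350 / 1.0800 − 1 = 0.05093.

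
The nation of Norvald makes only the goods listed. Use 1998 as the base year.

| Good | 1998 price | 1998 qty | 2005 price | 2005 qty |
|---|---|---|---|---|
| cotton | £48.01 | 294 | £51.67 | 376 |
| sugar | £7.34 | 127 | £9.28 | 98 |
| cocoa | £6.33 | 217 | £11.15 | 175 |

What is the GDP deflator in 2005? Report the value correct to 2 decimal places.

112.12

Nominal GDP 2005 = 51.67·376 + 9.28·98 + 11.15·175 = 22288.61.
Real GDP 2005 (at 1998 prices) = 48.01·376 + 7.34·98 + 6.33·175 = 19878.83.
Deflator = Nominal/Real × 100 = 22288.61/19878.83 × 100 = 112.122.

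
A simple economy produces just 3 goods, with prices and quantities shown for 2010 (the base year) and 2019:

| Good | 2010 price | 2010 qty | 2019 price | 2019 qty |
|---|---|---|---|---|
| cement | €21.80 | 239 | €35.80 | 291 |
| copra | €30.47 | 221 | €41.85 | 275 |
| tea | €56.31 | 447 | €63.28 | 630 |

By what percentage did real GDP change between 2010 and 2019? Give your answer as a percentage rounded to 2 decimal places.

Real GDP 2010 = Nominal GDP 2010 = 21.80·239 + 30.47·221 + 56.31·447 = 37114.64.
Real GDP 2019 (at 2010 prices) = 21.80·291 + 30.47·275 + 56.31·630 = 50198.35.
Real growth = 50198.35/37114.64 − 1 = 0.3525.

35.25%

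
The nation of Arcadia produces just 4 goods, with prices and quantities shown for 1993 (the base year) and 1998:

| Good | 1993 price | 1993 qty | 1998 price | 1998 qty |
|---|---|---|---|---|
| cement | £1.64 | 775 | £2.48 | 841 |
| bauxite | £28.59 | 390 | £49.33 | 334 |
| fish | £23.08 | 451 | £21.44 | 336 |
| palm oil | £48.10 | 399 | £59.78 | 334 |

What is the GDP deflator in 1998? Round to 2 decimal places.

131.61

Nominal GDP 1998 = 2.48·841 + 49.33·334 + 21.44·336 + 59.78·334 = 45732.26.
Real GDP 1998 (at 1993 prices) = 1.64·841 + 28.59·334 + 23.08·336 + 48.10·334 = 34748.58.
Deflator = Nominal/Real × 100 = 45732.26/34748.58 × 100 = 131.609.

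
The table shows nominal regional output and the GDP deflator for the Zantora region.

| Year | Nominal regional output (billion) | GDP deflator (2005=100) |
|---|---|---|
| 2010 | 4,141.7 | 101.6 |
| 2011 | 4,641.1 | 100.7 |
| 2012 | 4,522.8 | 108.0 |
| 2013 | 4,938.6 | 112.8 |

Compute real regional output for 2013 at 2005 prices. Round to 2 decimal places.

Real regional output 2013 = 4938.6 / 1.128 = 4378.19.

4,378.19 billion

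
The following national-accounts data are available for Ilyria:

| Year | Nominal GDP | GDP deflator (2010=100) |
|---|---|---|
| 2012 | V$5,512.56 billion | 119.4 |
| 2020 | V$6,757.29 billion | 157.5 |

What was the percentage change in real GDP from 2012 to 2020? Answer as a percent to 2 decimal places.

-7.07%

Deflate each year: 2012 → 5512.56/1.194 = 4616.88; 2020 → 6757.29/1.575 = 4290.34.
So real GDP changed by 4290.34/4616.88 − 1 = -0.0707, i.e. -7.07%.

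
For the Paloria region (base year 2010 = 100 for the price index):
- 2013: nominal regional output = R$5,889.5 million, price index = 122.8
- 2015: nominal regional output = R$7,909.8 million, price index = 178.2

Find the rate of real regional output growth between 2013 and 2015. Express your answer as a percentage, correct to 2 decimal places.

Deflate each year: 2013 → 5889.5/1.228 = 4796.01; 2015 → 7909.8/1.782 = 4438.72.
So real regional output changed by 4438.72/4796.01 − 1 = -0.0745, i.e. -7.45%.

-7.45%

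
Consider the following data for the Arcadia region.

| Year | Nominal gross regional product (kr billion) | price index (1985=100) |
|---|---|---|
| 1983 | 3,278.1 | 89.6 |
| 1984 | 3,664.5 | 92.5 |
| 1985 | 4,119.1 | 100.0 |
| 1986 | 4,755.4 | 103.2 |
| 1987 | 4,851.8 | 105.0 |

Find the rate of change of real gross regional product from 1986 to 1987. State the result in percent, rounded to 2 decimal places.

Real gross regional product 1986 = 4755.4/1.032 = 4607.95.
Real gross regional product 1987 = 4851.8/1.050 = 4620.76.
Change = 4620.76/4607.95 − 1 = 0.0028.

0.28%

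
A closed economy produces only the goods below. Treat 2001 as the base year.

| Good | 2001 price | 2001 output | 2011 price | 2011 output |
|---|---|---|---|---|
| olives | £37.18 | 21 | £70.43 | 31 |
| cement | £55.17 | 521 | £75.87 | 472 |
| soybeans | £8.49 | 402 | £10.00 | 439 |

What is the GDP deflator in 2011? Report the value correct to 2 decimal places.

137.08

Nominal GDP 2011 = 70.43·31 + 75.87·472 + 10.00·439 = 42383.97.
Real GDP 2011 (at 2001 prices) = 37.18·31 + 55.17·472 + 8.49·439 = 30919.93.
Deflator = Nominal/Real × 100 = 42383.97/30919.93 × 100 = 137.077.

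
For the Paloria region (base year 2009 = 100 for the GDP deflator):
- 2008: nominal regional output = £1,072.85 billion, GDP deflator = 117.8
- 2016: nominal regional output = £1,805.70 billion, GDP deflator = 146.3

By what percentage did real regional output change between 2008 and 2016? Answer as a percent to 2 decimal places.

35.52%

Real regional output 2008 = 1072.85 / 1.178 = 910.74.
Real regional output 2016 = 1805.70 / 1.463 = 1234.24.
Real growth = 1234.24 / 910.74 − 1 = 0.3552.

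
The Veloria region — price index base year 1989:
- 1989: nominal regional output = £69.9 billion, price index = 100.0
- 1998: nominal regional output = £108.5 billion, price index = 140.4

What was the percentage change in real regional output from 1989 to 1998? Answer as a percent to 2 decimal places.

Deflate each year: 1989 → 69.9/1.000 = 69.90; 1998 → 108.5/1.404 = 77.28.
So real regional output changed by 77.28/69.90 − 1 = 0.1056, i.e. 10.56%.

10.56%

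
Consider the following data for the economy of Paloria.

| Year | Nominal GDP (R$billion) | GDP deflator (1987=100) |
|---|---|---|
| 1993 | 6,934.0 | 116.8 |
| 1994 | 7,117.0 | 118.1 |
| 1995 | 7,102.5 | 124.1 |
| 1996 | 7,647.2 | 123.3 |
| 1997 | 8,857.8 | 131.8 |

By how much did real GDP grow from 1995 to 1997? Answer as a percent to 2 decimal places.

17.43%

Real GDP 1995 = 7102.5/1.241 = 5723.21.
Real GDP 1997 = 8857.8/1.318 = 6720.64.
Change = 6720.64/5723.21 − 1 = 0.1743.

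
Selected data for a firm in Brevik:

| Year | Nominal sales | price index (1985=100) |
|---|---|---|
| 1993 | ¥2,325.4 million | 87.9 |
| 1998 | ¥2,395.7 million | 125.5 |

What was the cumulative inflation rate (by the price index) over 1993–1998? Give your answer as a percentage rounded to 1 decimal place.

42.8%

Price-level change = 125.5 / 87.9 − 1 = 0.4278.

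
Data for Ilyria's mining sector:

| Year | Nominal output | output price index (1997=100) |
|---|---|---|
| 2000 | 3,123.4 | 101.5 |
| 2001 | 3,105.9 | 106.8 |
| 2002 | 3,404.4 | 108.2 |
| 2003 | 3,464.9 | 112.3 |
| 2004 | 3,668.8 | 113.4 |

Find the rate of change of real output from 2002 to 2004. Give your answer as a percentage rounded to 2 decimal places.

2.82%

Real output 2002 = 3404.4/1.082 = 3146.40.
Real output 2004 = 3668.8/1.134 = 3235.27.
Change = 3235.27/3146.40 − 1 = 0.0282.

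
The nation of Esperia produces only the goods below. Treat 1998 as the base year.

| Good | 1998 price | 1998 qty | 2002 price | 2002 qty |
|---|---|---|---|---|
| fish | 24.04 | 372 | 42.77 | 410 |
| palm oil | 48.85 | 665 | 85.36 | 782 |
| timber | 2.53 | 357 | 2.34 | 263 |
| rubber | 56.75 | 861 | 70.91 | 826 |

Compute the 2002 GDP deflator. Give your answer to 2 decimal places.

Nominal GDP 2002 = 42.77·410 + 85.36·782 + 2.34·263 + 70.91·826 = 143474.30.
Real GDP 2002 (at 1998 prices) = 24.04·410 + 48.85·782 + 2.53·263 + 56.75·826 = 95597.99.
Deflator = Nominal/Real × 100 = 143474.30/95597.99 × 100 = 150.081.

150.08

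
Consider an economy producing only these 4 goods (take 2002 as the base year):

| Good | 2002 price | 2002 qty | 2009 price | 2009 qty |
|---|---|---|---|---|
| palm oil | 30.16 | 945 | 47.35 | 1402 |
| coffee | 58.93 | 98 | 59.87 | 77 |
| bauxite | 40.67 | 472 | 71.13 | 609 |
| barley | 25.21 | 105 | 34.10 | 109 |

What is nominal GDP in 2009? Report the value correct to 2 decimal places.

118029.76

Nominal GDP 2009 = Σ (p_2009 × q_2009) = 47.35·1402 + 59.87·77 + 71.13·609 + 34.10·109 = 118029.76.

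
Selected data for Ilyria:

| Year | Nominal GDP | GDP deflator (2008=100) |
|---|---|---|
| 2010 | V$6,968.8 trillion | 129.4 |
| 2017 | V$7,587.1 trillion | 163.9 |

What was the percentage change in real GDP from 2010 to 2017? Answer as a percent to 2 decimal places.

-14.04%

Real GDP 2010 = 6968.8 / 1.294 = 5385.47.
Real GDP 2017 = 7587.1 / 1.639 = 4629.10.
Real growth = 4629.10 / 5385.47 − 1 = -0.1404.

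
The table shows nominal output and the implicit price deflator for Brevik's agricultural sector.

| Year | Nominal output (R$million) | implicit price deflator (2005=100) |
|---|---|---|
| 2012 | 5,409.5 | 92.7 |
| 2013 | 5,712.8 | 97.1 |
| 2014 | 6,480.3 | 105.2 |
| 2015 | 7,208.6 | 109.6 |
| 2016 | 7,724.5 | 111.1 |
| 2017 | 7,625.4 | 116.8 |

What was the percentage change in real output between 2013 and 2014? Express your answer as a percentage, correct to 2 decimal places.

Real output 2013 = 5712.8/0.971 = 5883.42.
Real output 2014 = 6480.3/1.052 = 6159.98.
Change = 6159.98/5883.42 − 1 = 0.0470.

4.70%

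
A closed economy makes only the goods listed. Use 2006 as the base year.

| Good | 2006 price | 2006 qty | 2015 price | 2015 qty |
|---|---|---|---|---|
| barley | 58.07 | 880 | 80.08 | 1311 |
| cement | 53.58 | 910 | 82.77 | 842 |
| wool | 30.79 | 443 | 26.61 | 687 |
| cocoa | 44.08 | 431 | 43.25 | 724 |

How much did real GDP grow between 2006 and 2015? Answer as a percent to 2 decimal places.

Real GDP 2006 = Nominal GDP 2006 = 58.07·880 + 53.58·910 + 30.79·443 + 44.08·431 = 132497.85.
Real GDP 2015 (at 2006 prices) = 58.07·1311 + 53.58·842 + 30.79·687 + 44.08·724 = 174310.78.
Real growth = 174310.78/132497.85 − 1 = 0.3156.

31.56%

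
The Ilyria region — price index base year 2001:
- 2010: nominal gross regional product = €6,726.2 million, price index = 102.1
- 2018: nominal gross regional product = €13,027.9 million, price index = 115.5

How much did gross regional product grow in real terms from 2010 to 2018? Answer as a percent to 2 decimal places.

71.22%

Real gross regional product 2010 = 6726.2 / 1.021 = 6587.86.
Real gross regional product 2018 = 13027.9 / 1.155 = 11279.57.
Real growth = 11279.57 / 6587.86 − 1 = 0.7122.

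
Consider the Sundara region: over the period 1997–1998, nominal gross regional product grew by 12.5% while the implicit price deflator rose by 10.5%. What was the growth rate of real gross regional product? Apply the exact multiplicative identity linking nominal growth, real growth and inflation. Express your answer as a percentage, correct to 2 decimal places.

1.81%

(1 + g_nom) = (1 + g_real)(1 + π), so g_real = 1.1250 / 1.1050 − 1 = 0.01810.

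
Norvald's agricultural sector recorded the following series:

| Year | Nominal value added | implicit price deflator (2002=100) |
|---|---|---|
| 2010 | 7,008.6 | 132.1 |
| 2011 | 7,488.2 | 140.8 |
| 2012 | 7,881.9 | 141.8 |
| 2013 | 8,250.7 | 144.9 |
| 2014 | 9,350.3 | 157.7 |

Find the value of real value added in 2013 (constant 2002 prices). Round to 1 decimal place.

5,694.1

Real value added 2013 = 8250.7 / 1.449 = 5694.06.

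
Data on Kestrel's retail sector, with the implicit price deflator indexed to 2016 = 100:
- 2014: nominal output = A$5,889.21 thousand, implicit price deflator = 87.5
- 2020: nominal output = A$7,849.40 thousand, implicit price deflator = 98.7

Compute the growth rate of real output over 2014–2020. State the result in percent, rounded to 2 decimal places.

Real output 2014 = 5889.21 / 0.875 = 6730.53.
Real output 2020 = 7849.40 / 0.987 = 7952.79.
Real growth = 7952.79 / 6730.53 − 1 = 0.1816.

18.16%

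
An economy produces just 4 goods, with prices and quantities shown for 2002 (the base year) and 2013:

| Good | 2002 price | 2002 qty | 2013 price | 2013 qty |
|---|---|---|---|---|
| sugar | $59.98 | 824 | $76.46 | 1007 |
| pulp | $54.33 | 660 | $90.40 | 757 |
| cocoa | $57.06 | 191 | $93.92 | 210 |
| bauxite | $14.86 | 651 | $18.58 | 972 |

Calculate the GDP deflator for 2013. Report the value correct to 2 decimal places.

143.18

Nominal GDP 2013 = 76.46·1007 + 90.40·757 + 93.92·210 + 18.58·972 = 183210.98.
Real GDP 2013 (at 2002 prices) = 59.98·1007 + 54.33·757 + 57.06·210 + 14.86·972 = 127954.19.
Deflator = Nominal/Real × 100 = 183210.98/127954.19 × 100 = 143.185.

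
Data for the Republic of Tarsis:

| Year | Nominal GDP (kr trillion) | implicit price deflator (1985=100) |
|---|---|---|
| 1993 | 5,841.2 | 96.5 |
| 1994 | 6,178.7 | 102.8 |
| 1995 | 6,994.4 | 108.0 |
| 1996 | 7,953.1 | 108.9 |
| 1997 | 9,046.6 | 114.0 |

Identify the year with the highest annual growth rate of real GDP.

1996

1994: real = 6178.7/1.028 = 6010.41; growth vs 1993 (6053.06) = -0.70%.
1995: real = 6994.4/1.080 = 6476.30; growth vs 1994 (6010.41) = 7.75%.
1996: real = 7953.1/1.089 = 7303.12; growth vs 1995 (6476.30) = 12.77%.
1997: real = 9046.6/1.140 = 7935.61; growth vs 1996 (7303.12) = 8.66%.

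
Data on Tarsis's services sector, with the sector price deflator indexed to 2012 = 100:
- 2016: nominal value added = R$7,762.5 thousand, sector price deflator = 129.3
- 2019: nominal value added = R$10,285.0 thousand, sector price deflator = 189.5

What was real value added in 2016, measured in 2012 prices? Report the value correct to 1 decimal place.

R$6,003.5 thousand

Real value added = Nominal / (sector price deflator/100) = 7762.5 / 1.293 = 6003.48.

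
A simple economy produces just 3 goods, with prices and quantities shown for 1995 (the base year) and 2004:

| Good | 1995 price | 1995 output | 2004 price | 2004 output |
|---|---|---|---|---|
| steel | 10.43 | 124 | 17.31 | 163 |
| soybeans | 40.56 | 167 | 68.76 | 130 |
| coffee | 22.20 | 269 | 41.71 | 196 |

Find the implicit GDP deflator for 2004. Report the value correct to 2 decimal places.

Nominal GDP 2004 = 17.31·163 + 68.76·130 + 41.71·196 = 19935.49.
Real GDP 2004 (at 1995 prices) = 10.43·163 + 40.56·130 + 22.20·196 = 11324.09.
Deflator = Nominal/Real × 100 = 19935.49/11324.09 × 100 = 176.045.

176.04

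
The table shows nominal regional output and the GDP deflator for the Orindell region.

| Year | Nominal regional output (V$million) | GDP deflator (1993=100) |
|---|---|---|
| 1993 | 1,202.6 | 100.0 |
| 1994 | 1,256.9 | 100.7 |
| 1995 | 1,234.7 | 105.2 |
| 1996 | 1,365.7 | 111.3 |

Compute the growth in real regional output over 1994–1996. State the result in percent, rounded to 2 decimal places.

Real regional output 1994 = 1256.9/1.007 = 1248.16.
Real regional output 1996 = 1365.7/1.113 = 1227.04.
Change = 1227.04/1248.16 − 1 = -0.0169.

-1.69%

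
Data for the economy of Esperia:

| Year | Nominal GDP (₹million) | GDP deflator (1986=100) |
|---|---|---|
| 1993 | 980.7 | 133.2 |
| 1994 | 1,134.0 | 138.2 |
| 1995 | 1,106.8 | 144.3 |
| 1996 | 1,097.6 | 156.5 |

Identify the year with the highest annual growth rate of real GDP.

1994: real = 1134.0/1.382 = 820.55; growth vs 1993 (736.26) = 11.45%.
1995: real = 1106.8/1.443 = 767.01; growth vs 1994 (820.55) = -6.52%.
1996: real = 1097.6/1.565 = 701.34; growth vs 1995 (767.01) = -8.56%.

1994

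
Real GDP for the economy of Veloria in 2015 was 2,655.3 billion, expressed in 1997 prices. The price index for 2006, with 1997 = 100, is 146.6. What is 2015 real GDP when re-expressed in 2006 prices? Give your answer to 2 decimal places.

3,892.67 billion

Real GDP in 2006 prices = Real GDP in 1997 prices × (P_2006/P_1997) = 2655.3 × 1.466 = 3892.67.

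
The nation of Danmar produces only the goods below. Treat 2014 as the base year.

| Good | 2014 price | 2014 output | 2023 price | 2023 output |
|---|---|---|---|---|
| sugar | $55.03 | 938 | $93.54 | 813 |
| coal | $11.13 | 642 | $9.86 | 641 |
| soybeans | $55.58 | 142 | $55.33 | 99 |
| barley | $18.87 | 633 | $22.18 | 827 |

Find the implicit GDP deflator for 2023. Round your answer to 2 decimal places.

145.50

Nominal GDP 2023 = 93.54·813 + 9.86·641 + 55.33·99 + 22.18·827 = 106188.81.
Real GDP 2023 (at 2014 prices) = 55.03·813 + 11.13·641 + 55.58·99 + 18.87·827 = 72981.63.
Deflator = Nominal/Real × 100 = 106188.81/72981.63 × 100 = 145.501.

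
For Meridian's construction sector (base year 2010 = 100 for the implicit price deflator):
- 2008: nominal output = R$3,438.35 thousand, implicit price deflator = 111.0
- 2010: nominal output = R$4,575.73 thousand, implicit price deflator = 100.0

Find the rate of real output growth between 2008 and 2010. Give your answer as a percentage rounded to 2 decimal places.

47.72%

Real output 2008 = 3438.35 / 1.110 = 3097.61.
Real output 2010 = 4575.73 / 1.000 = 4575.73.
Real growth = 4575.73 / 3097.61 − 1 = 0.4772.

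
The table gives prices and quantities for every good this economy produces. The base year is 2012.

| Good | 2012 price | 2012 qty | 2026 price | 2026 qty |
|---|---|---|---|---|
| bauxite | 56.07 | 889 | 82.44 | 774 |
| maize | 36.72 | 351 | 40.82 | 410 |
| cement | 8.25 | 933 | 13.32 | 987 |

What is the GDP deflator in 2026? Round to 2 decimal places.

140.69

Nominal GDP 2026 = 82.44·774 + 40.82·410 + 13.32·987 = 93691.60.
Real GDP 2026 (at 2012 prices) = 56.07·774 + 36.72·410 + 8.25·987 = 66596.13.
Deflator = Nominal/Real × 100 = 93691.60/66596.13 × 100 = 140.686.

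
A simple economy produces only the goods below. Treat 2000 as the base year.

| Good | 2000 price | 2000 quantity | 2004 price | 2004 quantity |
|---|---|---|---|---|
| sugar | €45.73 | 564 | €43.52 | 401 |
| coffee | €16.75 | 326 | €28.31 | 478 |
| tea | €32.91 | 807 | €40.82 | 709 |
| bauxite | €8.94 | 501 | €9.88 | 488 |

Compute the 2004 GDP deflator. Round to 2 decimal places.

Nominal GDP 2004 = 43.52·401 + 28.31·478 + 40.82·709 + 9.88·488 = 64746.52.
Real GDP 2004 (at 2000 prices) = 45.73·401 + 16.75·478 + 32.91·709 + 8.94·488 = 54040.14.
Deflator = Nominal/Real × 100 = 64746.52/54040.14 × 100 = 119.812.

119.81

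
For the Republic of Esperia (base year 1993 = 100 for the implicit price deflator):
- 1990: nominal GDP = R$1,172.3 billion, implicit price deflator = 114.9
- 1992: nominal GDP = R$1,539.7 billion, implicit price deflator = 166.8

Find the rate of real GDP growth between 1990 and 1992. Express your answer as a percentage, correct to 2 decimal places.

-9.53%

Deflate each year: 1990 → 1172.3/1.149 = 1020.28; 1992 → 1539.7/1.668 = 923.08.
So real GDP changed by 923.08/1020.28 − 1 = -0.0953, i.e. -9.53%.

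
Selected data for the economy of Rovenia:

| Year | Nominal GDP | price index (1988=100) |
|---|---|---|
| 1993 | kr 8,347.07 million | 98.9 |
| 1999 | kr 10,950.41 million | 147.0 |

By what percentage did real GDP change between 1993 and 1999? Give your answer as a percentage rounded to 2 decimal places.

-11.74%

Deflate each year: 1993 → 8347.07/0.989 = 8439.91; 1999 → 10950.41/1.470 = 7449.26.
So real GDP changed by 7449.26/8439.91 − 1 = -0.1174, i.e. -11.74%.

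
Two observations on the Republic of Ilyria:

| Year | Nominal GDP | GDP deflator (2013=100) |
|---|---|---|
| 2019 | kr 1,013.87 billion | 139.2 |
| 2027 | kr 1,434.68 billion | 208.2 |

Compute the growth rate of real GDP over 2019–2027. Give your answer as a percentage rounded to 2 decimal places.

-5.39%

Real GDP 2019 = 1013.87 / 1.392 = 728.35.
Real GDP 2027 = 1434.68 / 2.082 = 689.09.
Real growth = 689.09 / 728.35 − 1 = -0.0539.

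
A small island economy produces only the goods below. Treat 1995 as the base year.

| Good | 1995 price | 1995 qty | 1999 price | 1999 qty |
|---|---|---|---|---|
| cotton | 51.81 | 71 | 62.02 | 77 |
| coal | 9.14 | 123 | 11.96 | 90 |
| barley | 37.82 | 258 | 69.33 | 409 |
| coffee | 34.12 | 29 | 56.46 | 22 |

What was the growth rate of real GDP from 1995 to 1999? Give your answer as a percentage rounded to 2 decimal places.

Real GDP 1995 = Nominal GDP 1995 = 51.81·71 + 9.14·123 + 37.82·258 + 34.12·29 = 15549.77.
Real GDP 1999 (at 1995 prices) = 51.81·77 + 9.14·90 + 37.82·409 + 34.12·22 = 21030.99.
Real growth = 21030.99/15549.77 − 1 = 0.3525.

35.25%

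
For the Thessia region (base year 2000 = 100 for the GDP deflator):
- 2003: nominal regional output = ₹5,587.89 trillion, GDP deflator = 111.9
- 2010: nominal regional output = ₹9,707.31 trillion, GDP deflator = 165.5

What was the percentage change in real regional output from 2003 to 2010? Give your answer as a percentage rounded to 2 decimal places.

17.46%

Deflate each year: 2003 → 5587.89/1.119 = 4993.65; 2010 → 9707.31/1.655 = 5865.44.
So real regional output changed by 5865.44/4993.65 − 1 = 0.1746, i.e. 17.46%.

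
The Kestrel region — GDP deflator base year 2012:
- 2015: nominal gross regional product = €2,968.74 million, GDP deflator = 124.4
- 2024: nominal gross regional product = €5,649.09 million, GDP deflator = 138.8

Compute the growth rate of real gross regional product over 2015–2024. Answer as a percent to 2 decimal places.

Deflate each year: 2015 → 2968.74/1.244 = 2386.45; 2024 → 5649.09/1.388 = 4069.95.
So real gross regional product changed by 4069.95/2386.45 − 1 = 0.7054, i.e. 70.54%.

70.54%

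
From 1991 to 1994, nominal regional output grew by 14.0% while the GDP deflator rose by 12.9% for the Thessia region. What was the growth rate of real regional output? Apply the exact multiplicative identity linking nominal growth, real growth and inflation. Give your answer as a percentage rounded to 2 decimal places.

0.97%

(1 + g_nom) = (1 + g_real)(1 + π), so g_real = 1.1400 / 1.1290 − 1 = 0.00974.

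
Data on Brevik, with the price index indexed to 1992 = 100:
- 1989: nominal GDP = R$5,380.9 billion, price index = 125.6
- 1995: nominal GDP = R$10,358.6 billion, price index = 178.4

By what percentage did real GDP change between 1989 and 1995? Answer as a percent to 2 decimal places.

35.53%

Real GDP 1989 = 5380.9 / 1.256 = 4284.16.
Real GDP 1995 = 10358.6 / 1.784 = 5806.39.
Real growth = 5806.39 / 4284.16 − 1 = 0.3553.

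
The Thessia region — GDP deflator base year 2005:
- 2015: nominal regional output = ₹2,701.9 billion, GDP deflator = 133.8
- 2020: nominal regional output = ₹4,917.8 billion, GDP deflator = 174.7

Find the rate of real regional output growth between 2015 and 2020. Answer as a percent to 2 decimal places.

Real regional output 2015 = 2701.9 / 1.338 = 2019.36.
Real regional output 2020 = 4917.8 / 1.747 = 2815.00.
Real growth = 2815.00 / 2019.36 − 1 = 0.3940.

39.40%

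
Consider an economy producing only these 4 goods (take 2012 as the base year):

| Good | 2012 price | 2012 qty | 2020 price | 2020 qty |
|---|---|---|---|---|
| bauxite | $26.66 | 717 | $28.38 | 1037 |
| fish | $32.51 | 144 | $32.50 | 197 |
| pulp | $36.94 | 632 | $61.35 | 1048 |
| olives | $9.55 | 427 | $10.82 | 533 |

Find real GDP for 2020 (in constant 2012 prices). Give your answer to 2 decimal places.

$77854.16

Real GDP 2020 = Σ (p_2012 × q_2020) = 26.66·1037 + 32.51·197 + 36.94·1048 + 9.55·533 = 77854.16.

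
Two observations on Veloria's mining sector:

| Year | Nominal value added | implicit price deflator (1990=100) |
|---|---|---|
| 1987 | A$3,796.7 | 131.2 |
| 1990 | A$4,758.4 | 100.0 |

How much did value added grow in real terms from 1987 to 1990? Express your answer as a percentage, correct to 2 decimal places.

Deflate each year: 1987 → 3796.7/1.312 = 2893.83; 1990 → 4758.4/1.000 = 4758.40.
So real value added changed by 4758.40/2893.83 − 1 = 0.6443, i.e. 64.43%.

64.43%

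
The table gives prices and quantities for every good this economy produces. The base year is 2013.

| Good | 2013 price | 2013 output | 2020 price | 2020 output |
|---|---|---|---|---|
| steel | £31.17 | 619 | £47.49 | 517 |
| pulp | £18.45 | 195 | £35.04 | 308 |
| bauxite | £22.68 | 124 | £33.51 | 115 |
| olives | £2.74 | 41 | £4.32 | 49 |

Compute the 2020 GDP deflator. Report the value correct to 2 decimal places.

Nominal GDP 2020 = 47.49·517 + 35.04·308 + 33.51·115 + 4.32·49 = 39409.98.
Real GDP 2020 (at 2013 prices) = 31.17·517 + 18.45·308 + 22.68·115 + 2.74·49 = 24539.95.
Deflator = Nominal/Real × 100 = 39409.98/24539.95 × 100 = 160.595.

160.60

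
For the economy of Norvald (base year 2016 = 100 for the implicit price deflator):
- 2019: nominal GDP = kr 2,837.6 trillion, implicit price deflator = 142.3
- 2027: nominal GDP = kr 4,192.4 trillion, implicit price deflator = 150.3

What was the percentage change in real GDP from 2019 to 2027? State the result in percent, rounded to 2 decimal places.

39.88%

Deflate each year: 2019 → 2837.6/1.423 = 1994.10; 2027 → 4192.4/1.503 = 2789.35.
So real GDP changed by 2789.35/1994.10 − 1 = 0.3988, i.e. 39.88%.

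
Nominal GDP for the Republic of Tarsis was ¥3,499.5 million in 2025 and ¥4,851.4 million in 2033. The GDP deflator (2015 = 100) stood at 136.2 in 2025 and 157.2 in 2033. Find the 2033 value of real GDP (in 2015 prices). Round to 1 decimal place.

¥3,086.1 million

Real GDP = Nominal / (GDP deflator/100) = 4851.4 / 1.572 = 3086.13.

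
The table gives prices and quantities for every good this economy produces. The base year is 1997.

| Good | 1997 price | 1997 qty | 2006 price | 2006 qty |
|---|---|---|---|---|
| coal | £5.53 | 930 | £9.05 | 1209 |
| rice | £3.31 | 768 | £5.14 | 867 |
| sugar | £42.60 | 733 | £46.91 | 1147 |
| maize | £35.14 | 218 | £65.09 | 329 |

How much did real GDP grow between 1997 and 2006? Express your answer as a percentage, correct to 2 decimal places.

Real GDP 1997 = Nominal GDP 1997 = 5.53·930 + 3.31·768 + 42.60·733 + 35.14·218 = 46571.30.
Real GDP 2006 (at 1997 prices) = 5.53·1209 + 3.31·867 + 42.60·1147 + 35.14·329 = 69978.80.
Real growth = 69978.80/46571.30 − 1 = 0.5026.

50.26%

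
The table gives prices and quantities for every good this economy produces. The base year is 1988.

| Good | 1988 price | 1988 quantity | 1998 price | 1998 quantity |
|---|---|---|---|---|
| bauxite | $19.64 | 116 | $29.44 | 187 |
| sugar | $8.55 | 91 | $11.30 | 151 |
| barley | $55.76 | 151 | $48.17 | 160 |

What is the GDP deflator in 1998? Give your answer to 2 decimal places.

107.44

Nominal GDP 1998 = 29.44·187 + 11.30·151 + 48.17·160 = 14918.78.
Real GDP 1998 (at 1988 prices) = 19.64·187 + 8.55·151 + 55.76·160 = 13885.33.
Deflator = Nominal/Real × 100 = 14918.78/13885.33 × 100 = 107.443.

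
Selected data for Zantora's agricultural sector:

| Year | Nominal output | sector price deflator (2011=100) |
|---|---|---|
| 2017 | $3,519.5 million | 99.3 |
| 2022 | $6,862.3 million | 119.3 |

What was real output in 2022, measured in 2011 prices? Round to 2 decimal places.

$5,752.14 million

Real output = Nominal / (sector price deflator/100) = 6862.3 / 1.193 = 5752.14.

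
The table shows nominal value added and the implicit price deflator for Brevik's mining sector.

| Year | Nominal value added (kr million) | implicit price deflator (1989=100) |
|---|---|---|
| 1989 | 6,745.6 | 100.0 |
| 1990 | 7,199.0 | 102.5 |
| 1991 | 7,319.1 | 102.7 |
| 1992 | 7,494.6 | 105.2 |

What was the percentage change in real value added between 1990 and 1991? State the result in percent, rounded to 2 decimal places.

Real value added 1990 = 7199.0/1.025 = 7023.41.
Real value added 1991 = 7319.1/1.027 = 7126.68.
Change = 7126.68/7023.41 − 1 = 0.0147.

1.47%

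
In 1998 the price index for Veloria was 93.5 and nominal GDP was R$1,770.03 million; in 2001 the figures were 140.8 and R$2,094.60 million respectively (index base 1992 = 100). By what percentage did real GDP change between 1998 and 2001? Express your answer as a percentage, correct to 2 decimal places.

-21.42%

Deflate each year: 1998 → 1770.03/0.935 = 1893.08; 2001 → 2094.60/1.408 = 1487.64.
So real GDP changed by 1487.64/1893.08 − 1 = -0.2142, i.e. -21.42%.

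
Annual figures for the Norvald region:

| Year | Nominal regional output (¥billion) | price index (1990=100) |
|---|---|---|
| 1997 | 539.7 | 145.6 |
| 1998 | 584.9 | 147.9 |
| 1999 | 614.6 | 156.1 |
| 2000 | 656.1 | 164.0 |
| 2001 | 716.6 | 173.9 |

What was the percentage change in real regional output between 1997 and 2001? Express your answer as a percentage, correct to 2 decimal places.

11.17%

Real regional output 1997 = 539.7/1.456 = 370.67.
Real regional output 2001 = 716.6/1.739 = 412.08.
Change = 412.08/370.67 − 1 = 0.1117.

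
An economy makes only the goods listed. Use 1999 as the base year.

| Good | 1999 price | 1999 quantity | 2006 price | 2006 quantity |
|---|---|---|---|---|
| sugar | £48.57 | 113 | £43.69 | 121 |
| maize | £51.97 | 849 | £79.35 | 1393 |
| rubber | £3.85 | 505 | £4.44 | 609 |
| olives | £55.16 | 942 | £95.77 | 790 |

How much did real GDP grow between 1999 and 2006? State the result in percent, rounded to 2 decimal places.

19.97%

Real GDP 1999 = Nominal GDP 1999 = 48.57·113 + 51.97·849 + 3.85·505 + 55.16·942 = 103515.91.
Real GDP 2006 (at 1999 prices) = 48.57·121 + 51.97·1393 + 3.85·609 + 55.16·790 = 124192.23.
Real growth = 124192.23/103515.91 − 1 = 0.1997.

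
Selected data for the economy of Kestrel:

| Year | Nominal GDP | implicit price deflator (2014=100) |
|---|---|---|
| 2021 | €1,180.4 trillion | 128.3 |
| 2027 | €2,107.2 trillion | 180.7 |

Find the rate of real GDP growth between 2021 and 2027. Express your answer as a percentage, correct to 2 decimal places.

26.75%

Real GDP 2021 = 1180.4 / 1.283 = 920.03.
Real GDP 2027 = 2107.2 / 1.807 = 1166.13.
Real growth = 1166.13 / 920.03 − 1 = 0.2675.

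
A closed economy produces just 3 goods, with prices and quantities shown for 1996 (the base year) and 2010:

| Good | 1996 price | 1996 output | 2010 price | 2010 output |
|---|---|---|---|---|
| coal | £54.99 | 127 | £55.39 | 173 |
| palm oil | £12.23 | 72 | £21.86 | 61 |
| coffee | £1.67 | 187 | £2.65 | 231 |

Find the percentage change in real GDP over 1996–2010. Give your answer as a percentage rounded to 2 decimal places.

Real GDP 1996 = Nominal GDP 1996 = 54.99·127 + 12.23·72 + 1.67·187 = 8176.58.
Real GDP 2010 (at 1996 prices) = 54.99·173 + 12.23·61 + 1.67·231 = 10645.07.
Real growth = 10645.07/8176.58 − 1 = 0.3019.

30.19%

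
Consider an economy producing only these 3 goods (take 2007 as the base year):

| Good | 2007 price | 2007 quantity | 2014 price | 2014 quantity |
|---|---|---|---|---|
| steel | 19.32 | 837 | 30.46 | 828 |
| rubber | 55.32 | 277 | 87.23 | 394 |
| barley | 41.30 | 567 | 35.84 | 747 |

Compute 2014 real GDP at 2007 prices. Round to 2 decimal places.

Real GDP 2014 = Σ (p_2007 × q_2014) = 19.32·828 + 55.32·394 + 41.30·747 = 68644.14.

68644.14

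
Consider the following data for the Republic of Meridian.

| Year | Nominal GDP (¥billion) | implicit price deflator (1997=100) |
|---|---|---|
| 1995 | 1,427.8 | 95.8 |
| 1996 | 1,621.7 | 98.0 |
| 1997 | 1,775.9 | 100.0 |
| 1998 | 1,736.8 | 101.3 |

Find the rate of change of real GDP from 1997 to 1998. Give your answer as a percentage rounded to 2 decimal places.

-3.46%

Real GDP 1997 = 1775.9/1.000 = 1775.90.
Real GDP 1998 = 1736.8/1.013 = 1714.51.
Change = 1714.51/1775.90 − 1 = -0.0346.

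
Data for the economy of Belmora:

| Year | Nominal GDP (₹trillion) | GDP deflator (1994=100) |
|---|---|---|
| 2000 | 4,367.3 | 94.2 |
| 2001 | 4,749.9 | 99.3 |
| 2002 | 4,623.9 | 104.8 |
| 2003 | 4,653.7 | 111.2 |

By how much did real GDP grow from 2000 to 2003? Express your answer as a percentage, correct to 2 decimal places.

Real GDP 2000 = 4367.3/0.942 = 4636.20.
Real GDP 2003 = 4653.7/1.112 = 4184.98.
Change = 4184.98/4636.20 − 1 = -0.0973.

-9.73%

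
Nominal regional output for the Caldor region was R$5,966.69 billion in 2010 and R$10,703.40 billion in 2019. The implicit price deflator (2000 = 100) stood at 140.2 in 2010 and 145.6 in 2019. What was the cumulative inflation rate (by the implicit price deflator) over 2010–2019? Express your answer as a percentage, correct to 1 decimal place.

3.9%

Price-level change = 145.6 / 140.2 − 1 = 0.0385.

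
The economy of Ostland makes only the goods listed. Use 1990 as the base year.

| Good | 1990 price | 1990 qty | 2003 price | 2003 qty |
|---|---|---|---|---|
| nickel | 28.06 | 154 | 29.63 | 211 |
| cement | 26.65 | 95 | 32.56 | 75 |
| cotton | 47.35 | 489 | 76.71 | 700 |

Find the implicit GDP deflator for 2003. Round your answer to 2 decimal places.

151.93

Nominal GDP 2003 = 29.63·211 + 32.56·75 + 76.71·700 = 62390.93.
Real GDP 2003 (at 1990 prices) = 28.06·211 + 26.65·75 + 47.35·700 = 41064.41.
Deflator = Nominal/Real × 100 = 62390.93/41064.41 × 100 = 151.934.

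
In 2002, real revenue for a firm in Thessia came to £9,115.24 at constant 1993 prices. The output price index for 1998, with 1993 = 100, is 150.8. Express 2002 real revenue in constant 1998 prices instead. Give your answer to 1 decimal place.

£13,745.8

Real revenue in 1998 prices = Real revenue in 1993 prices × (P_1998/P_1993) = 9115.24 × 1.508 = 13745.78.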